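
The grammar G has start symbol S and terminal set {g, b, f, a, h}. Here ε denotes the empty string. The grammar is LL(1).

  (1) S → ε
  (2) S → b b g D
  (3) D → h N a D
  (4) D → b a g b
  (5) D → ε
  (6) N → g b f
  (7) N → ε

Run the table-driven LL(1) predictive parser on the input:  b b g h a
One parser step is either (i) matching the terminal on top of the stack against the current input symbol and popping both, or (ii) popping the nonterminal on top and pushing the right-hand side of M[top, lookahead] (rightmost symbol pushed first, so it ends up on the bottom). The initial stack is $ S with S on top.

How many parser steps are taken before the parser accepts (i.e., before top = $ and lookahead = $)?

     Stack      Input        Action
  1  $ S        b b g h a $  expand S → b b g D
  2  $ D g b b  b b g h a $  match b
  3  $ D g b    b g h a $    match b
  4  $ D g      g h a $      match g
  5  $ D        h a $        expand D → h N a D
  6  $ D a N h  h a $        match h
  7  $ D a N    a $          expand N → ε
  8  $ D a      a $          match a
  9  $ D        $            expand D → ε
Accept reached after 9 steps.

9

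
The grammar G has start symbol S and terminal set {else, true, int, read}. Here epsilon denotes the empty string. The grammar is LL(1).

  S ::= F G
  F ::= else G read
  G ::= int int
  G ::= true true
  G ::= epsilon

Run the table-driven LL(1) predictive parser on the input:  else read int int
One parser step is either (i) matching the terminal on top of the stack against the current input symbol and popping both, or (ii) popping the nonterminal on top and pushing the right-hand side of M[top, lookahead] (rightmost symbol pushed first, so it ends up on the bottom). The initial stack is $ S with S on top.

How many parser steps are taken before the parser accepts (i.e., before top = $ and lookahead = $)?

8

step 1: stack=$ S  input=else read int int $  — expand S ::= F G
step 2: stack=$ G F  input=else read int int $  — expand F ::= else G read
step 3: stack=$ G read G else  input=else read int int $  — match else
step 4: stack=$ G read G  input=read int int $  — expand G ::= epsilon
step 5: stack=$ G read  input=read int int $  — match read
step 6: stack=$ G  input=int int $  — expand G ::= int int
step 7: stack=$ int int  input=int int $  — match int
step 8: stack=$ int  input=int $  — match int
Accept reached after 8 steps.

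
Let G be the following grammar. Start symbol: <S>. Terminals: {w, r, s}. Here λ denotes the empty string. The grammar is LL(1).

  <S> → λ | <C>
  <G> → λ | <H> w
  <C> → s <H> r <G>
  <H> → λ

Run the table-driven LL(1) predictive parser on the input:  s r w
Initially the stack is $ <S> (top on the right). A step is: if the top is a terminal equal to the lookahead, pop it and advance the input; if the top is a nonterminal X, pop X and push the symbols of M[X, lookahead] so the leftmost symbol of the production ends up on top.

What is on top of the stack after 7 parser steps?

step 1: stack=$ <S>  input=s r w $  — expand <S> → <C>
step 2: stack=$ <C>  input=s r w $  — expand <C> → s <H> r <G>
step 3: stack=$ <G> r <H> s  input=s r w $  — match s
step 4: stack=$ <G> r <H>  input=r w $  — expand <H> → λ
step 5: stack=$ <G> r  input=r w $  — match r
step 6: stack=$ <G>  input=w $  — expand <G> → <H> w
step 7: stack=$ w <H>  input=w $  — expand <H> → λ
Stack after step 7: $ w (top = w).

w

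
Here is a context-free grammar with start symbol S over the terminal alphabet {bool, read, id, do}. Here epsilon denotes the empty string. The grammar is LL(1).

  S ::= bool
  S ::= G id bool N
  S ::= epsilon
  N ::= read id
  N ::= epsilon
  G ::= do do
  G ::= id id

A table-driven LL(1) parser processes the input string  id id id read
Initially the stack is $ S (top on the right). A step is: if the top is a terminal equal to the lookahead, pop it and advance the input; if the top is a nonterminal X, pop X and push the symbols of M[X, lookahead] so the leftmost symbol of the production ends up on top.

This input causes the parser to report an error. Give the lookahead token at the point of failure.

step 1: stack=$ S  input=id id id read $  — expand S ::= G id bool N
step 2: stack=$ N bool id G  input=id id id read $  — expand G ::= id id
step 3: stack=$ N bool id id id  input=id id id read $  — match id
step 4: stack=$ N bool id id  input=id id read $  — match id
step 5: stack=$ N bool id  input=id read $  — match id
step 6: stack=$ N bool  input=read $  — error: top is terminal bool but lookahead is read

read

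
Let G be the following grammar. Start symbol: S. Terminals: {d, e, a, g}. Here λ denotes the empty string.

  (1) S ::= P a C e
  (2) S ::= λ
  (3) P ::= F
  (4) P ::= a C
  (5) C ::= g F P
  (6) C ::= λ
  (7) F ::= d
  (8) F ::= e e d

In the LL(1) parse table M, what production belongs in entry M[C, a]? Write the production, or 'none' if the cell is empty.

C ::= λ

FIRST(C) = {λ, g}
FIRST(F) = {d, e}
FIRST(P) = {a, d, e}  (via F)
FIRST(S) = {λ, a, d, e}  (via P a C e)
FOLLOW(S) includes $ since S is the start symbol.
FOLLOW(P): in S::=P a C e, P is followed by a C e with FIRST {a}; in C::=g F P, the suffix after P is empty, so FOLLOW(P) ⊇ FOLLOW(C) = {a, e}. Thus FOLLOW(P) = {a, e}.
FOLLOW(C): in S::=P a C e, C is followed by e with FIRST {e}; in P::=a C, the suffix after C is empty, so FOLLOW(C) ⊇ FOLLOW(P) = {a, e}. Thus FOLLOW(C) = {a, e}.
For C ::= g F P: FIRST(g F P) = {g}, so it goes in M[C, t] for t ∈ {g}.
For C ::= λ: FIRST(λ) = {λ}, so it goes in M[C, t] for t ∈ {}; since λ ∈ FIRST, also for every t ∈ FOLLOW(C) = {a, e}.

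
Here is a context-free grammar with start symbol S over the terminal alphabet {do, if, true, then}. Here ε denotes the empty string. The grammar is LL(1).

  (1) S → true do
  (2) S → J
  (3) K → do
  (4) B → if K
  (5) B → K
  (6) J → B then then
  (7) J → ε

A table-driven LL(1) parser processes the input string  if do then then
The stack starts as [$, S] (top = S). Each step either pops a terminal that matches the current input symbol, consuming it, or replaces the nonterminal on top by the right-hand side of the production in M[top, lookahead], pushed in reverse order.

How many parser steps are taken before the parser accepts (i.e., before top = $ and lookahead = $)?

8

step 1: stack=$ S  input=if do then then $  — expand S → J
step 2: stack=$ J  input=if do then then $  — expand J → B then then
step 3: stack=$ then then B  input=if do then then $  — expand B → if K
step 4: stack=$ then then K if  input=if do then then $  — match if
step 5: stack=$ then then K  input=do then then $  — expand K → do
step 6: stack=$ then then do  input=do then then $  — match do
step 7: stack=$ then then  input=then then $  — match then
step 8: stack=$ then  input=then $  — match then
Accept reached after 8 steps.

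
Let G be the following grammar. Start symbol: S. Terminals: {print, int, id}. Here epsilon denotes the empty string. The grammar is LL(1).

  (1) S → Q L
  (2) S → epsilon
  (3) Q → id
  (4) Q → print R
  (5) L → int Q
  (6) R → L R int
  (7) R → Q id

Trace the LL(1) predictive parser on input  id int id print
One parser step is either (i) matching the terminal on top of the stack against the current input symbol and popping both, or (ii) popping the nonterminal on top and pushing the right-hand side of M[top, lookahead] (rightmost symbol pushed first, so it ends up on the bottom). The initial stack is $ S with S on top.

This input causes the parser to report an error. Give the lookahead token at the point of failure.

step 1: stack=$ S  input=id int id print $  — expand S → Q L
step 2: stack=$ L Q  input=id int id print $  — expand Q → id
step 3: stack=$ L id  input=id int id print $  — match id
step 4: stack=$ L  input=int id print $  — expand L → int Q
step 5: stack=$ Q int  input=int id print $  — match int
step 6: stack=$ Q  input=id print $  — expand Q → id
step 7: stack=$ id  input=id print $  — match id
step 8: stack=$  input=print $  — error: stack empty but input remains

print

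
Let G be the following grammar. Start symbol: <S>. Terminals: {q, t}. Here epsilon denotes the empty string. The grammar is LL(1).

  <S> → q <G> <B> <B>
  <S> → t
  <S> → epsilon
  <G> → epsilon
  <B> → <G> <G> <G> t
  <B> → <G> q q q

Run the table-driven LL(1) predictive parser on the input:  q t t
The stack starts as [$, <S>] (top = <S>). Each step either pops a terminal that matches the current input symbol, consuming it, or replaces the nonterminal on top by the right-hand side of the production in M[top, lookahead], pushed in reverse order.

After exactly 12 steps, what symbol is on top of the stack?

t

      Stack                Input    Action
   1  $ <S>                q t t $  expand <S> → q <G> <B> <B>
   2  $ <B> <B> <G> q      q t t $  match q
   3  $ <B> <B> <G>        t t $    expand <G> → epsilon
   4  $ <B> <B>            t t $    expand <B> → <G> <G> <G> t
   5  $ <B> t <G> <G> <G>  t t $    expand <G> → epsilon
   6  $ <B> t <G> <G>      t t $    expand <G> → epsilon
   7  $ <B> t <G>          t t $    expand <G> → epsilon
   8  $ <B> t              t t $    match t
   9  $ <B>                t $      expand <B> → <G> <G> <G> t
  10  $ t <G> <G> <G>      t $      expand <G> → epsilon
  11  $ t <G> <G>          t $      expand <G> → epsilon
  12  $ t <G>              t $      expand <G> → epsilon
Stack after step 12: $ t (top = t).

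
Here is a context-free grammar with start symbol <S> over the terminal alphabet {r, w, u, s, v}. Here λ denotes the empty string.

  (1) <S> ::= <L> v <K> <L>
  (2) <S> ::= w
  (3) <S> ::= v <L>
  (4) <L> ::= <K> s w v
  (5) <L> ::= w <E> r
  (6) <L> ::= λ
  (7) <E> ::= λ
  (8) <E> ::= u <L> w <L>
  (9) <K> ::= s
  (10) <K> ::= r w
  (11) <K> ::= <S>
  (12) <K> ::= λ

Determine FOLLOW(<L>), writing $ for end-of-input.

FIRST(<E>): from <E>::=λ we get {λ}; from <E>::=u <L> w <L> we get {u}. So FIRST(<E>) = {λ, u}.
FIRST(<S>): from <S>::=<L> v <K> <L> we get {r, s, v, w}; from <S>::=w we get {w}; from <S>::=v <L> we get {v}. So FIRST(<S>) = {r, s, v, w}.
FIRST(<K>): from <K>::=s we get {s}; from <K>::=r w we get {r}; from <K>::=<S> we get {r, s, v, w}; from <K>::=λ we get {λ}. So FIRST(<K>) = {λ, r, s, v, w}.
FIRST(<L>): from <L>::=<K> s w v we get {r, s, v, w}; from <L>::=w <E> r we get {w}; from <L>::=λ we get {λ}. So FIRST(<L>) = {λ, r, s, v, w}.
FOLLOW(<S>) includes $ since <S> is the start symbol.
FOLLOW(<E>): in <L>::=w <E> r, <E> is followed by r with FIRST {r}. Thus FOLLOW(<E>) = {r}.
FOLLOW(<S>): in <K>::=<S>, the suffix after <S> is empty, so FOLLOW(<S>) ⊇ FOLLOW(<K>) = {$, r, s, v, w}. Thus FOLLOW(<S>) = {$, r, s, v, w}.
FOLLOW(<L>): in <S>::=<L> v <K> <L> (occurrence 1), <L> is followed by v <K> <L> with FIRST {v}; in <S>::=<L> v <K> <L> (occurrence 2), the suffix after <L> is empty, so FOLLOW(<L>) ⊇ FOLLOW(<S>) = {$, r, s, v, w}; in <S>::=v <L>, the suffix after <L> is empty, so FOLLOW(<L>) ⊇ FOLLOW(<S>) = {$, r, s, v, w}; in <E>::=u <L> w <L> (occurrence 1), <L> is followed by w <L> with FIRST {w}; in <E>::=u <L> w <L> (occurrence 2), the suffix after <L> is empty, so FOLLOW(<L>) ⊇ FOLLOW(<E>) = {r}. Thus FOLLOW(<L>) = {$, r, s, v, w}.
FOLLOW(<K>): in <S>::=<L> v <K> <L>, <K> is followed by <L> with FIRST {λ, r, s, v, w}; in <S>::=<L> v <K> <L>, the suffix after <K> is nullable, so FOLLOW(<K>) ⊇ FOLLOW(<S>) = {$, r, s, v, w}; in <L>::=<K> s w v, <K> is followed by s w v with FIRST {s}. Thus FOLLOW(<K>) = {$, r, s, v, w}.

{$, r, s, v, w}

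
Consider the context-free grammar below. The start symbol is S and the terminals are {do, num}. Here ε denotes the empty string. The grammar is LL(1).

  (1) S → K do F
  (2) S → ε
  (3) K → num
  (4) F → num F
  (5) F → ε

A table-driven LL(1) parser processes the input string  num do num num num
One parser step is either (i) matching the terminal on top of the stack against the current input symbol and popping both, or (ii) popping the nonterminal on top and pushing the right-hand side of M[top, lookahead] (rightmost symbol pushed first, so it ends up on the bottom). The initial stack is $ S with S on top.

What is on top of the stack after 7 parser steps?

num

step 1: stack=$ S  input=num do num num num $  — expand S → K do F
step 2: stack=$ F do K  input=num do num num num $  — expand K → num
step 3: stack=$ F do num  input=num do num num num $  — match num
step 4: stack=$ F do  input=do num num num $  — match do
step 5: stack=$ F  input=num num num $  — expand F → num F
step 6: stack=$ F num  input=num num num $  — match num
step 7: stack=$ F  input=num num $  — expand F → num F
Stack after step 7: $ F num (top = num).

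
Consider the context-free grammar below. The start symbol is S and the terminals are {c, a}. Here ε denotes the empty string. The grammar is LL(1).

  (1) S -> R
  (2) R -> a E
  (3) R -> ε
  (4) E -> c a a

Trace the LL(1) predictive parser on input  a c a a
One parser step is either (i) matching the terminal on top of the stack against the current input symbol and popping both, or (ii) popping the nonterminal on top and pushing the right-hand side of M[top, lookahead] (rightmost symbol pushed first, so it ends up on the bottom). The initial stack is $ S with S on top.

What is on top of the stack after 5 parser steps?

     Stack    Input      Action
  1  $ S      a c a a $  expand S -> R
  2  $ R      a c a a $  expand R -> a E
  3  $ E a    a c a a $  match a
  4  $ E      c a a $    expand E -> c a a
  5  $ a a c  c a a $    match c
Stack after step 5: $ a a (top = a).

a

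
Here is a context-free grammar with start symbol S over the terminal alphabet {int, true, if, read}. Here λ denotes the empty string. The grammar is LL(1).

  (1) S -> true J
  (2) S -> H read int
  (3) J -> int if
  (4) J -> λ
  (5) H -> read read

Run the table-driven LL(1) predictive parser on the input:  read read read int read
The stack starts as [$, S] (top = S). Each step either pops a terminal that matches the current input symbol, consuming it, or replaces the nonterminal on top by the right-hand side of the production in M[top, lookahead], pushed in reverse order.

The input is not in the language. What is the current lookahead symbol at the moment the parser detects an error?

     Stack                 Input                      Action
  1  $ S                   read read read int read $  expand S -> H read int
  2  $ int read H          read read read int read $  expand H -> read read
  3  $ int read read read  read read read int read $  match read
  4  $ int read read       read read int read $       match read
  5  $ int read            read int read $            match read
  6  $ int                 int read $                 match int
  7  $                     read $                     error: stack empty but input remains

read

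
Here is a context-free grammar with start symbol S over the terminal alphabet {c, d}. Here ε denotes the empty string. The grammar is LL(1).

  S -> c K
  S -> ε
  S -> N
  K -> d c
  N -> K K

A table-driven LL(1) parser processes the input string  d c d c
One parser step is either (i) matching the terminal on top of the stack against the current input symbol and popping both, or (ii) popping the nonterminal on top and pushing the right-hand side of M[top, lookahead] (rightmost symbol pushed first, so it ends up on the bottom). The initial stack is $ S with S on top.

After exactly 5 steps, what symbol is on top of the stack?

K

step 1: stack=$ S  input=d c d c $  — expand S -> N
step 2: stack=$ N  input=d c d c $  — expand N -> K K
step 3: stack=$ K K  input=d c d c $  — expand K -> d c
step 4: stack=$ K c d  input=d c d c $  — match d
step 5: stack=$ K c  input=c d c $  — match c
Stack after step 5: $ K (top = K).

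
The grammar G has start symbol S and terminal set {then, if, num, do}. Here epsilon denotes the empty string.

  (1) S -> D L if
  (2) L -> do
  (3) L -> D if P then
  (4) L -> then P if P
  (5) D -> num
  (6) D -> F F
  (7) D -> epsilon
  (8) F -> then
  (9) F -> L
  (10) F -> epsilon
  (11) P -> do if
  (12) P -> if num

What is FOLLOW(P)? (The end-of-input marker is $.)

{do, if, num, then}

FIRST(P): from P->do if we get {do}; from P->if num we get {if}. So FIRST(P) = {do, if}.
FIRST(S): from S->D L if we get {do, if, num, then}. So FIRST(S) = {do, if, num, then}.
FIRST(L): from L->do we get {do}; from L->D if P then we get {do, if, num, then}; from L->then P if P we get {then}. So FIRST(L) = {do, if, num, then}.
FIRST(F): from F->then we get {then}; from F->L we get {do, if, num, then}; from F->epsilon we get {epsilon}. So FIRST(F) = {epsilon, do, if, num, then}.
FIRST(D): from D->num we get {num}; from D->F F we get {epsilon, do, if, num, then}; from D->epsilon we get {epsilon}. So FIRST(D) = {epsilon, do, if, num, then}.
FOLLOW(S) includes $ since S is the start symbol.
FOLLOW(S): S appears on no right-hand side. Thus FOLLOW(S) = {$}.
FOLLOW(D): in S->D L if, D is followed by L if with FIRST {do, if, num, then}; in L->D if P then, D is followed by if P then with FIRST {if}. Thus FOLLOW(D) = {do, if, num, then}.
FOLLOW(F): in D->F F (occurrence 1), F is followed by F with FIRST {epsilon, do, if, num, then}; in D->F F (occurrence 1), the suffix after F is nullable, so FOLLOW(F) ⊇ FOLLOW(D) = {do, if, num, then}; in D->F F (occurrence 2), the suffix after F is empty, so FOLLOW(F) ⊇ FOLLOW(D) = {do, if, num, then}. Thus FOLLOW(F) = {do, if, num, then}.
FOLLOW(L): in S->D L if, L is followed by if with FIRST {if}; in F->L, the suffix after L is empty, so FOLLOW(L) ⊇ FOLLOW(F) = {do, if, num, then}. Thus FOLLOW(L) = {do, if, num, then}.
FOLLOW(P): in L->D if P then, P is followed by then with FIRST {then}; in L->then P if P (occurrence 1), P is followed by if P with FIRST {if}; in L->then P if P (occurrence 2), the suffix after P is empty, so FOLLOW(P) ⊇ FOLLOW(L) = {do, if, num, then}. Thus FOLLOW(P) = {do, if, num, then}.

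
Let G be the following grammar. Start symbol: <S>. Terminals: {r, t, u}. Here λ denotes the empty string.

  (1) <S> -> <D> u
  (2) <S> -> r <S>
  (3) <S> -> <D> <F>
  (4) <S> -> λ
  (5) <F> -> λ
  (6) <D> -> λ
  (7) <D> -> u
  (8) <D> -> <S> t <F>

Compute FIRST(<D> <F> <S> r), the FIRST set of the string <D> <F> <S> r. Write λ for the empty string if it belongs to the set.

FIRST(<F>) = {λ}
FIRST(<S>) = {λ, r, t, u}  (via <D> u, <D> <F>)
FIRST(<D>) = {λ, r, t, u}  (via <S> t <F>)
FIRST(<D> <F> <S> r): take FIRST of each symbol in turn, carrying on past any symbol whose FIRST contains λ; result {r, t, u}.

{r, t, u}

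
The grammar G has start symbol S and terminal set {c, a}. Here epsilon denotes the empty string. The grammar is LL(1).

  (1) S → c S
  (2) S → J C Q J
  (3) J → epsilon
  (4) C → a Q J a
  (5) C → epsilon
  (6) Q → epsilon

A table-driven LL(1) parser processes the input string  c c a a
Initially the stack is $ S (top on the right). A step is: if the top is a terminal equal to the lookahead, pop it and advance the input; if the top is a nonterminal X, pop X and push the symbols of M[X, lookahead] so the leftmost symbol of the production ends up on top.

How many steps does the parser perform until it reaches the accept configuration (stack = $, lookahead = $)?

step 1: stack=$ S  input=c c a a $  — expand S → c S
step 2: stack=$ S c  input=c c a a $  — match c
step 3: stack=$ S  input=c a a $  — expand S → c S
step 4: stack=$ S c  input=c a a $  — match c
step 5: stack=$ S  input=a a $  — expand S → J C Q J
step 6: stack=$ J Q C J  input=a a $  — expand J → epsilon
step 7: stack=$ J Q C  input=a a $  — expand C → a Q J a
step 8: stack=$ J Q a J Q a  input=a a $  — match a
step 9: stack=$ J Q a J Q  input=a $  — expand Q → epsilon
step 10: stack=$ J Q a J  input=a $  — expand J → epsilon
step 11: stack=$ J Q a  input=a $  — match a
step 12: stack=$ J Q  input=$  — expand Q → epsilon
step 13: stack=$ J  input=$  — expand J → epsilon
Accept reached after 13 steps.

13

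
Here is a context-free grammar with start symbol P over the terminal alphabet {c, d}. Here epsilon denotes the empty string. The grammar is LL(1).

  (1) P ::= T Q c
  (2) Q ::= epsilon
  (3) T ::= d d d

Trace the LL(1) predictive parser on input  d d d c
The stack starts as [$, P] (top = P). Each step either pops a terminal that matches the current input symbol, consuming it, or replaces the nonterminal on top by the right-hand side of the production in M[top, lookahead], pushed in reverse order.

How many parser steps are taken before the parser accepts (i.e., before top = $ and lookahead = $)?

     Stack        Input      Action
  1  $ P          d d d c $  expand P ::= T Q c
  2  $ c Q T      d d d c $  expand T ::= d d d
  3  $ c Q d d d  d d d c $  match d
  4  $ c Q d d    d d c $    match d
  5  $ c Q d      d c $      match d
  6  $ c Q        c $        expand Q ::= epsilon
  7  $ c          c $        match c
Accept reached after 7 steps.

7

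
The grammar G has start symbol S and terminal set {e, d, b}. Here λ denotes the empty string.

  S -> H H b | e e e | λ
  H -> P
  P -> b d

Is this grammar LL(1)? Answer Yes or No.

Yes

FIRST(S) = {λ, b, e}
FIRST(H) = {b}
FIRST(P) = {b}
FOLLOW(S) = {$}
FOLLOW(H) = {b}
FOLLOW(P) = {b}
Each cell of M receives at most one production.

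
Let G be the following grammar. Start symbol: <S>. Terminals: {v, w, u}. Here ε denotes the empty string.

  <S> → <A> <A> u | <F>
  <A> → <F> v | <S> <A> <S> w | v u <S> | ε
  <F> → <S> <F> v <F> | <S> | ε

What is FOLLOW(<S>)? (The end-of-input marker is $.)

{$, u, v, w}

FIRST(<S>): from <S>→<A> <A> u we get {u, v, w}; from <S>→<F> we get {ε, u, v, w}. So FIRST(<S>) = {ε, u, v, w}.
FIRST(<F>): from <F>→<S> <F> v <F> we get {u, v, w}; from <F>→<S> we get {ε, u, v, w}; from <F>→ε we get {ε}. So FIRST(<F>) = {ε, u, v, w}.
FIRST(<A>): from <A>→<F> v we get {u, v, w}; from <A>→<S> <A> <S> w we get {u, v, w}; from <A>→v u <S> we get {v}; from <A>→ε we get {ε}. So FIRST(<A>) = {ε, u, v, w}.
FOLLOW(<S>) includes $ since <S> is the start symbol.
FOLLOW(<A>): in <S>→<A> <A> u (occurrence 1), <A> is followed by <A> u with FIRST {u, v, w}; in <S>→<A> <A> u (occurrence 2), <A> is followed by u with FIRST {u}; in <A>→<S> <A> <S> w, <A> is followed by <S> w with FIRST {u, v, w}. Thus FOLLOW(<A>) = {u, v, w}.
FOLLOW(<S>): in <A>→<S> <A> <S> w (occurrence 1), <S> is followed by <A> <S> w with FIRST {u, v, w}; in <A>→<S> <A> <S> w (occurrence 2), <S> is followed by w with FIRST {w}; in <A>→v u <S>, the suffix after <S> is empty, so FOLLOW(<S>) ⊇ FOLLOW(<A>) = {u, v, w}; in <F>→<S> <F> v <F>, <S> is followed by <F> v <F> with FIRST {u, v, w}; in <F>→<S>, the suffix after <S> is empty, so FOLLOW(<S>) ⊇ FOLLOW(<F>) = {$, u, v, w}. Thus FOLLOW(<S>) = {$, u, v, w}.
FOLLOW(<F>): in <S>→<F>, the suffix after <F> is empty, so FOLLOW(<F>) ⊇ FOLLOW(<S>) = {$, u, v, w}; in <A>→<F> v, <F> is followed by v with FIRST {v}; in <F>→<S> <F> v <F> (occurrence 1), <F> is followed by v <F> with FIRST {v}; in <F>→<S> <F> v <F> (occurrence 2), the suffix after <F> is empty (adds nothing new). Thus FOLLOW(<F>) = {$, u, v, w}.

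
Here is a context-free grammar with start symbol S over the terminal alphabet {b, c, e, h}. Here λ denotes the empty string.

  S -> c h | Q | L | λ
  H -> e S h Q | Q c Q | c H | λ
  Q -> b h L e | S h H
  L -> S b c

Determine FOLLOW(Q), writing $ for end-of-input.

{$, b, c, h}

FIRST(S): from S->c h we get {c}; from S->Q we get {b, c, h}; from S->L we get {b, c, h}; from S->λ we get {λ}. So FIRST(S) = {λ, b, c, h}.
FIRST(Q): from Q->b h L e we get {b}; from Q->S h H we get {b, c, h}. So FIRST(Q) = {b, c, h}.
FIRST(L): from L->S b c we get {b, c, h}. So FIRST(L) = {b, c, h}.
FIRST(H): from H->e S h Q we get {e}; from H->Q c Q we get {b, c, h}; from H->c H we get {c}; from H->λ we get {λ}. So FIRST(H) = {λ, b, c, e, h}.
FOLLOW(S) includes $ since S is the start symbol.
FOLLOW(S): in H->e S h Q, S is followed by h Q with FIRST {h}; in Q->S h H, S is followed by h H with FIRST {h}; in L->S b c, S is followed by b c with FIRST {b}. Thus FOLLOW(S) = {$, b, h}.
FOLLOW(L): in S->L, the suffix after L is empty, so FOLLOW(L) ⊇ FOLLOW(S) = {$, b, h}; in Q->b h L e, L is followed by e with FIRST {e}. Thus FOLLOW(L) = {$, b, e, h}.
FOLLOW(H): in H->c H, the suffix after H is empty (adds nothing new); in Q->S h H, the suffix after H is empty, so FOLLOW(H) ⊇ FOLLOW(Q) = {$, b, c, h}. Thus FOLLOW(H) = {$, b, c, h}.
FOLLOW(Q): in S->Q, the suffix after Q is empty, so FOLLOW(Q) ⊇ FOLLOW(S) = {$, b, h}; in H->e S h Q, the suffix after Q is empty, so FOLLOW(Q) ⊇ FOLLOW(H) = {$, b, c, h}; in H->Q c Q (occurrence 1), Q is followed by c Q with FIRST {c}; in H->Q c Q (occurrence 2), the suffix after Q is empty, so FOLLOW(Q) ⊇ FOLLOW(H) = {$, b, c, h}. Thus FOLLOW(Q) = {$, b, c, h}.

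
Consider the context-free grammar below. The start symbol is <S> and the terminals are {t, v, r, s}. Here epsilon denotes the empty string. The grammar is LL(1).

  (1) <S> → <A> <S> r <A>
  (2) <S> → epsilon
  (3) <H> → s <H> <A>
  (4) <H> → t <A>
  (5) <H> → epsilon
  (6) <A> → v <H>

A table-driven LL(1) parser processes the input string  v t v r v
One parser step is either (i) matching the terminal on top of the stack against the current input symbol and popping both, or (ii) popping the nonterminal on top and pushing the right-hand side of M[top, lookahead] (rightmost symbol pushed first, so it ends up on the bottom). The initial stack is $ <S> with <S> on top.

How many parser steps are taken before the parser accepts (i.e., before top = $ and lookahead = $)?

      Stack              Input        Action
   1  $ <S>              v t v r v $  expand <S> → <A> <S> r <A>
   2  $ <A> r <S> <A>    v t v r v $  expand <A> → v <H>
   3  $ <A> r <S> <H> v  v t v r v $  match v
   4  $ <A> r <S> <H>    t v r v $    expand <H> → t <A>
   5  $ <A> r <S> <A> t  t v r v $    match t
   6  $ <A> r <S> <A>    v r v $      expand <A> → v <H>
   7  $ <A> r <S> <H> v  v r v $      match v
   8  $ <A> r <S> <H>    r v $        expand <H> → epsilon
   9  $ <A> r <S>        r v $        expand <S> → epsilon
  10  $ <A> r            r v $        match r
  11  $ <A>              v $          expand <A> → v <H>
  12  $ <H> v            v $          match v
  13  $ <H>              $            expand <H> → epsilon
Accept reached after 13 steps.

13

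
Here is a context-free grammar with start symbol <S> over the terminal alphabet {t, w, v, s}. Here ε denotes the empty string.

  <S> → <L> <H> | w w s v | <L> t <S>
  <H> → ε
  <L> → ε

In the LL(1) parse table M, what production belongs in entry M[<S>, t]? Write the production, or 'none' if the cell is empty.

FIRST(<H>) = {ε}
FIRST(<L>) = {ε}
FIRST(<S>) = {ε, t, w}  (via <L> <H>, <L> t <S>)
FOLLOW(<S>) includes $ since <S> is the start symbol.
FOLLOW(<S>): in <S>→<L> t <S>, the suffix after <S> is empty (adds nothing new). Thus FOLLOW(<S>) = {$}.
For <S> → <L> <H>: FIRST(<L> <H>) = {ε}, so it goes in M[<S>, t] for t ∈ {}; since ε ∈ FIRST, also for every t ∈ FOLLOW(<S>) = {$}.
For <S> → w w s v: FIRST(w w s v) = {w}, so it goes in M[<S>, t] for t ∈ {w}.
For <S> → <L> t <S>: FIRST(<L> t <S>) = {t}, so it goes in M[<S>, t] for t ∈ {t}.

<S> → <L> t <S>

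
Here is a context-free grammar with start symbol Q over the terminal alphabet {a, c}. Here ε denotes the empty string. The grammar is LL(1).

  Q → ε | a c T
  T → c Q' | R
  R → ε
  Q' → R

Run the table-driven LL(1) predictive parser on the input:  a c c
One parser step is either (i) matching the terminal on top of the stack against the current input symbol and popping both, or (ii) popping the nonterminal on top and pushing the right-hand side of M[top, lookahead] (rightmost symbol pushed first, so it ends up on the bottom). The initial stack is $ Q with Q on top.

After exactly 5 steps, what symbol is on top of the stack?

Q'

     Stack    Input    Action
  1  $ Q      a c c $  expand Q → a c T
  2  $ T c a  a c c $  match a
  3  $ T c    c c $    match c
  4  $ T      c $      expand T → c Q'
  5  $ Q' c   c $      match c
Stack after step 5: $ Q' (top = Q').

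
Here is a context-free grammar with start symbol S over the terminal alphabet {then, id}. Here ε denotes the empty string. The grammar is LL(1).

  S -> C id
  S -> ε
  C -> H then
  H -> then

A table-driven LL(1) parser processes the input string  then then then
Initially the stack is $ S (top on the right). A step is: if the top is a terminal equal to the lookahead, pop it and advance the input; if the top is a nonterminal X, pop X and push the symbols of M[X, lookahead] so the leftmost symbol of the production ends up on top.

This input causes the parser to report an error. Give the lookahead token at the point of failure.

then

step 1: stack=$ S  input=then then then $  — expand S -> C id
step 2: stack=$ id C  input=then then then $  — expand C -> H then
step 3: stack=$ id then H  input=then then then $  — expand H -> then
step 4: stack=$ id then then  input=then then then $  — match then
step 5: stack=$ id then  input=then then $  — match then
step 6: stack=$ id  input=then $  — error: top is terminal id but lookahead is then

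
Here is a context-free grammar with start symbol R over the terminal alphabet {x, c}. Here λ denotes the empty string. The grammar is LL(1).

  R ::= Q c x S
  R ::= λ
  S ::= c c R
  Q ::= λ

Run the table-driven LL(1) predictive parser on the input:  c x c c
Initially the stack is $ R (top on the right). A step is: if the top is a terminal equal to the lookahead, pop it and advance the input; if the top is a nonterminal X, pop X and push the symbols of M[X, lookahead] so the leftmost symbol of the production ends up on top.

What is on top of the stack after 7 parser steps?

R

step 1: stack=$ R  input=c x c c $  — expand R ::= Q c x S
step 2: stack=$ S x c Q  input=c x c c $  — expand Q ::= λ
step 3: stack=$ S x c  input=c x c c $  — match c
step 4: stack=$ S x  input=x c c $  — match x
step 5: stack=$ S  input=c c $  — expand S ::= c c R
step 6: stack=$ R c c  input=c c $  — match c
step 7: stack=$ R c  input=c $  — match c
Stack after step 7: $ R (top = R).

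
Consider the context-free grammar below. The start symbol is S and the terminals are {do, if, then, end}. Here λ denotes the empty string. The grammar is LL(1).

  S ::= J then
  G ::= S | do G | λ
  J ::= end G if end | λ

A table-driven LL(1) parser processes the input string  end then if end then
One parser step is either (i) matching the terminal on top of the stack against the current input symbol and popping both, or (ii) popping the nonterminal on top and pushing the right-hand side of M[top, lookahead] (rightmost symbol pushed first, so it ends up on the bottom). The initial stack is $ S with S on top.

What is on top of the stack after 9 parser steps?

     Stack                 Input                   Action
  1  $ S                   end then if end then $  expand S ::= J then
  2  $ then J              end then if end then $  expand J ::= end G if end
  3  $ then end if G end   end then if end then $  match end
  4  $ then end if G       then if end then $      expand G ::= S
  5  $ then end if S       then if end then $      expand S ::= J then
  6  $ then end if then J  then if end then $      expand J ::= λ
  7  $ then end if then    then if end then $      match then
  8  $ then end if         if end then $           match if
  9  $ then end            end then $              match end
Stack after step 9: $ then (top = then).

then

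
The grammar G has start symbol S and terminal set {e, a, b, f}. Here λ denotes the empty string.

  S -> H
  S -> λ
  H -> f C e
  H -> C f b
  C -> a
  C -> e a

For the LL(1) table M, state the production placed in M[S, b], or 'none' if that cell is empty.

FIRST(C) = {a, e}
FIRST(H) = {a, e, f}  (via C f b)
FIRST(S) = {λ, a, e, f}  (via H)
FOLLOW(S) includes $ since S is the start symbol.
FOLLOW(S): S appears on no right-hand side. Thus FOLLOW(S) = {$}.
For S -> H: FIRST(H) = {a, e, f}, so it goes in M[S, t] for t ∈ {a, e, f}.
For S -> λ: FIRST(λ) = {λ}, so it goes in M[S, t] for t ∈ {}; since λ ∈ FIRST, also for every t ∈ FOLLOW(S) = {$}.
None of these place a production in M[S, b].

none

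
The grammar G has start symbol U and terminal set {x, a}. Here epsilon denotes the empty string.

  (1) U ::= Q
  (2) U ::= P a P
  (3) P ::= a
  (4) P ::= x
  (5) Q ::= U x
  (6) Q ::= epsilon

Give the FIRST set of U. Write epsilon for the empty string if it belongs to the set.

{epsilon, a, x}

FIRST(P): from P::=a we get {a}; from P::=x we get {x}. So FIRST(P) = {a, x}.
FIRST(U): from U::=Q we get {epsilon, a, x}; from U::=P a P we get {a, x}. So FIRST(U) = {epsilon, a, x}.
FIRST(Q): from Q::=U x we get {a, x}; from Q::=epsilon we get {epsilon}. So FIRST(Q) = {epsilon, a, x}.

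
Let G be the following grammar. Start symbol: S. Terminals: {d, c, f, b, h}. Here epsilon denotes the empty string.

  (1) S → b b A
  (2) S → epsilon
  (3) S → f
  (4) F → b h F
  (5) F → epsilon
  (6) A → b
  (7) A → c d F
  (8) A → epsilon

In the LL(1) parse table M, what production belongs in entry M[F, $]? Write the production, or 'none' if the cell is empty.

F → epsilon

FIRST(S) = {epsilon, b, f}
FIRST(F) = {epsilon, b}
FIRST(A) = {epsilon, b, c}
FOLLOW(S) includes $ since S is the start symbol.
FOLLOW(A): in S→b b A, the suffix after A is empty, so FOLLOW(A) ⊇ FOLLOW(S) = {$}. Thus FOLLOW(A) = {$}.
FOLLOW(F): in F→b h F, the suffix after F is empty (adds nothing new); in A→c d F, the suffix after F is empty, so FOLLOW(F) ⊇ FOLLOW(A) = {$}. Thus FOLLOW(F) = {$}.
For F → b h F: FIRST(b h F) = {b}, so it goes in M[F, t] for t ∈ {b}.
For F → epsilon: FIRST(epsilon) = {epsilon}, so it goes in M[F, t] for t ∈ {}; since epsilon ∈ FIRST, also for every t ∈ FOLLOW(F) = {$}.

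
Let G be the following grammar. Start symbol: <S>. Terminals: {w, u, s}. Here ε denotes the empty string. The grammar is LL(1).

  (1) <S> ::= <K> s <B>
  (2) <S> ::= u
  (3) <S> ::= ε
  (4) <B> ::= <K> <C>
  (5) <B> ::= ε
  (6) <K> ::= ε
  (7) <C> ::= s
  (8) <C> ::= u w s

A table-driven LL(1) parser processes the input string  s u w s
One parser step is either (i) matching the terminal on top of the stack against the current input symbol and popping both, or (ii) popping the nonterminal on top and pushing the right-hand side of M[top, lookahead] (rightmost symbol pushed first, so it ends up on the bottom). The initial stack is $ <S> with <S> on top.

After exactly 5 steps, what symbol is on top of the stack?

<C>

     Stack        Input      Action
  1  $ <S>        s u w s $  expand <S> ::= <K> s <B>
  2  $ <B> s <K>  s u w s $  expand <K> ::= ε
  3  $ <B> s      s u w s $  match s
  4  $ <B>        u w s $    expand <B> ::= <K> <C>
  5  $ <C> <K>    u w s $    expand <K> ::= ε
Stack after step 5: $ <C> (top = <C>).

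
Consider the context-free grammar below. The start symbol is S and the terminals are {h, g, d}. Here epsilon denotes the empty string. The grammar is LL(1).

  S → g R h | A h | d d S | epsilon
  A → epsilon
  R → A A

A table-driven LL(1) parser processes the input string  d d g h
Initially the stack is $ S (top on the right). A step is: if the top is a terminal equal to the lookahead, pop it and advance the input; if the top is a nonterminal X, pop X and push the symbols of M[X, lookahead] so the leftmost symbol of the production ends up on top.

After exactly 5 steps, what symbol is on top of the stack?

R

step 1: stack=$ S  input=d d g h $  — expand S → d d S
step 2: stack=$ S d d  input=d d g h $  — match d
step 3: stack=$ S d  input=d g h $  — match d
step 4: stack=$ S  input=g h $  — expand S → g R h
step 5: stack=$ h R g  input=g h $  — match g
Stack after step 5: $ h R (top = R).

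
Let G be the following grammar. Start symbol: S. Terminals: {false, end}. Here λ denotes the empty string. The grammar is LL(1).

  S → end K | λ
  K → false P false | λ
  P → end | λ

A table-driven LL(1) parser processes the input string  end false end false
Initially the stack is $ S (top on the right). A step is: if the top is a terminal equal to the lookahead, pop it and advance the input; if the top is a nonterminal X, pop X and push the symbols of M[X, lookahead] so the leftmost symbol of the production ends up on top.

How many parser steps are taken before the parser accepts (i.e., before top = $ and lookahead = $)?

7

step 1: stack=$ S  input=end false end false $  — expand S → end K
step 2: stack=$ K end  input=end false end false $  — match end
step 3: stack=$ K  input=false end false $  — expand K → false P false
step 4: stack=$ false P false  input=false end false $  — match false
step 5: stack=$ false P  input=end false $  — expand P → end
step 6: stack=$ false end  input=end false $  — match end
step 7: stack=$ false  input=false $  — match false
Accept reached after 7 steps.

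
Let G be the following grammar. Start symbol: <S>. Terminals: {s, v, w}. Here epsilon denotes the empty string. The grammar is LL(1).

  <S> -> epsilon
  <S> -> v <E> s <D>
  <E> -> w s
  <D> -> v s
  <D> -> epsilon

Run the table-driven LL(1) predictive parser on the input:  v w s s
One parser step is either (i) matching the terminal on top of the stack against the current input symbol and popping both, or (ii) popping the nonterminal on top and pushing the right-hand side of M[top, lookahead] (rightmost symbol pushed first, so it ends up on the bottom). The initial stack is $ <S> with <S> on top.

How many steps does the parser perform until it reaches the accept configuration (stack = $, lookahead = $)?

7

     Stack          Input      Action
  1  $ <S>          v w s s $  expand <S> -> v <E> s <D>
  2  $ <D> s <E> v  v w s s $  match v
  3  $ <D> s <E>    w s s $    expand <E> -> w s
  4  $ <D> s s w    w s s $    match w
  5  $ <D> s s      s s $      match s
  6  $ <D> s        s $        match s
  7  $ <D>          $          expand <D> -> epsilon
Accept reached after 7 steps.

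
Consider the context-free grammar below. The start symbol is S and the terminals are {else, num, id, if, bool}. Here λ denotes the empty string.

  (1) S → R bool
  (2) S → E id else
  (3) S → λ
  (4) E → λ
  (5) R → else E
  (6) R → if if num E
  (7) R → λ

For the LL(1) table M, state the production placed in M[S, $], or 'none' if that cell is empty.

S → λ

FIRST(E): from E→λ we get {λ}. So FIRST(E) = {λ}.
FIRST(R): from R→else E we get {else}; from R→if if num E we get {if}; from R→λ we get {λ}. So FIRST(R) = {λ, else, if}.
FIRST(S): from S→R bool we get {bool, else, if}; from S→E id else we get {id}; from S→λ we get {λ}. So FIRST(S) = {λ, bool, else, id, if}.
FOLLOW(S) includes $ since S is the start symbol.
FOLLOW(S): S appears on no right-hand side. Thus FOLLOW(S) = {$}.
For S → R bool: FIRST(R bool) = {bool, else, if}, so it goes in M[S, t] for t ∈ {bool, else, if}.
For S → E id else: FIRST(E id else) = {id}, so it goes in M[S, t] for t ∈ {id}.
For S → λ: FIRST(λ) = {λ}, so it goes in M[S, t] for t ∈ {}; since λ ∈ FIRST, also for every t ∈ FOLLOW(S) = {$}.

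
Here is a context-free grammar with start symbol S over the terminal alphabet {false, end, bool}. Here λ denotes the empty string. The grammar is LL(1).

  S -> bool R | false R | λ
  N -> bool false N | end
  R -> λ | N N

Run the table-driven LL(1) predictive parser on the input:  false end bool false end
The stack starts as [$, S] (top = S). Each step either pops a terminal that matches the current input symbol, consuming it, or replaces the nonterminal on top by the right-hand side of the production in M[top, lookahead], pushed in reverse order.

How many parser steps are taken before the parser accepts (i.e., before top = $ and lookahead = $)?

10

      Stack           Input                       Action
   1  $ S             false end bool false end $  expand S -> false R
   2  $ R false       false end bool false end $  match false
   3  $ R             end bool false end $        expand R -> N N
   4  $ N N           end bool false end $        expand N -> end
   5  $ N end         end bool false end $        match end
   6  $ N             bool false end $            expand N -> bool false N
   7  $ N false bool  bool false end $            match bool
   8  $ N false       false end $                 match false
   9  $ N             end $                       expand N -> end
  10  $ end           end $                       match end
Accept reached after 10 steps.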